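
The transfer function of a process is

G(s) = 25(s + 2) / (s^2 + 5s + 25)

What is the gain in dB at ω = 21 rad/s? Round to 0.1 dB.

1.8 dB

At s = jω = j21:
zero (s+2): 2 + j21 → |·| = √(2²+21²) = √445 ≈ 21.095, ∠ = arctan(21/2) ≈ 84.56°
quadratic: (j21)² + 5·j21 + 25 = -416 + j105 → |·| ≈ 429.05, ∠ ≈ 165.83°
|G| = 25 · 21.095 / 429.05 ≈ 1.2292
Gain = 20 log₁₀(1.2292) ≈ 1.79 dB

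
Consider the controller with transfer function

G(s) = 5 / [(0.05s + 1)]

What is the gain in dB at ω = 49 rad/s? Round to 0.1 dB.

5.5 dB

At ω = 49 rad/s:
pole (1 + j49·0.05) = 1 + j2.45 → |·| ≈ 2.6462, ∠ ≈ 67.80°
|G| = 5 · 1 / (2.6462) ≈ 1.8895
Gain = 20 log₁₀(1.8895) ≈ 5.53 dB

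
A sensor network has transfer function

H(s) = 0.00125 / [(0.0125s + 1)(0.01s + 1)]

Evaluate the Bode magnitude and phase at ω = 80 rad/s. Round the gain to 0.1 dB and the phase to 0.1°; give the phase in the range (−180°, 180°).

At ω = 80 rad/s:
pole (1 + j80·0.0125) = 1 + j1 → |·| ≈ 1.4142, ∠ ≈ 45.00°
pole (1 + j80·0.01) = 1 + j0.8 → |·| ≈ 1.2806, ∠ ≈ 38.66°
|H| = 0.00125 · 1 / (1.4142 · 1.2806) ≈ 0.00069022
Gain = 20 log₁₀(0.00069022) ≈ -63.22 dB
∠H = (0°) − (45.00° + 38.66°) = -83.66°

-63.2 dB, -83.7°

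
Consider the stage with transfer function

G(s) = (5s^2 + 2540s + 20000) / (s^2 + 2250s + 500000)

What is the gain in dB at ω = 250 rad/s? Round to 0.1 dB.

Substitute s = j250:
Numerator: 5(j250)^2 + 2540(j250) + 20000 = -292500 + j635000
Denominator: (j250)^2 + 2250(j250) + 500000 = 437500 + j562500
|N| = √(292500² + 635000²) ≈ 6.9913e+05, ∠N ≈ 114.73°
|D| = √(437500² + 562500²) ≈ 7.1261e+05, ∠D ≈ 52.13°
|G| = 6.9913e+05 / 7.1261e+05 ≈ 0.98108
Gain = 20 log₁₀(0.98108) ≈ -0.17 dB

-0.2 dB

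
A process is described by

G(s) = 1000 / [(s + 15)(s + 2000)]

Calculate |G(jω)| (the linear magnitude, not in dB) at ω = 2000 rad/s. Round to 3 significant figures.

0.000177

At s = jω = j2000:
pole (s+15): 15 + j2000 → |·| = √(15²+2000²) = √4000225 ≈ 2000.1, ∠ = arctan(2000/15) ≈ 89.57°
pole (s+2000): 2000 + j2000 → |·| = √(2000²+2000²) = √8000000 ≈ 2828.4, ∠ = arctan(2000/2000) ≈ 45.00°
|G| = 1000 / 5.6571e+06 ≈ 0.00017677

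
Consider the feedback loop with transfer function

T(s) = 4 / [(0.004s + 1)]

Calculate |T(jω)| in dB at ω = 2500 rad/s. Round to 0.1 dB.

At ω = 2500 rad/s:
pole (1 + j2500·0.004) = 1 + j10 → |·| ≈ 10.05, ∠ ≈ 84.29°
|T| = 4 · 1 / (10.05) ≈ 0.39801
Gain = 20 log₁₀(0.39801) ≈ -8.00 dB

-8.0 dB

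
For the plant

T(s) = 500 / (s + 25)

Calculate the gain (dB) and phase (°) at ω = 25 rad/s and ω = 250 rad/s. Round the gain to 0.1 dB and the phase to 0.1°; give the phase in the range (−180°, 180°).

ω = 25: 23.0 dB, -45.0°; ω = 250: 6.0 dB, -84.3°

Substitute s = j25:
Numerator: 500 = 500 + j0
Denominator: (j25) + 25 = 25 + j25
|N| = √(500² + 0²) ≈ 500, ∠N ≈ 0.00°
|D| = √(25² + 25²) ≈ 35.355, ∠D ≈ 45.00°
|T| = 500 / 35.355 ≈ 14.142
Gain = 20 log₁₀(14.142) ≈ 23.01 dB
∠T = 0.00° − 45.00° = -45.00°

Substitute s = j250:
Numerator: 500 = 500 + j0
Denominator: (j250) + 25 = 25 + j250
|N| = √(500² + 0²) ≈ 500, ∠N ≈ 0.00°
|D| = √(25² + 250²) ≈ 251.25, ∠D ≈ 84.29°
|T| = 500 / 251.25 ≈ 1.99
Gain = 20 log₁₀(1.99) ≈ 5.98 dB
∠T = 0.00° − 84.29° = -84.29°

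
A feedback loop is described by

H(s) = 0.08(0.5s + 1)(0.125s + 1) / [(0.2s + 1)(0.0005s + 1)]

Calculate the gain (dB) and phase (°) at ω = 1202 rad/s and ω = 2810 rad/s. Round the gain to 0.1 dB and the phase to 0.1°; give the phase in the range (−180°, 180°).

ω = 1202: 28.2 dB, 58.8°; ω = 2810: 32.2 dB, 35.3°

At ω = 1202 rad/s:
zero (1 + j1202·0.5) = 1 + j601 → |·| ≈ 601, ∠ ≈ 89.90°
zero (1 + j1202·0.125) = 1 + j150.25 → |·| ≈ 150.25, ∠ ≈ 89.62°
pole (1 + j1202·0.2) = 1 + j240.4 → |·| ≈ 240.4, ∠ ≈ 89.76°
pole (1 + j1202·0.0005) = 1 + j0.601 → |·| ≈ 1.1667, ∠ ≈ 31.01°
|H| = 0.08 · 601 · 150.25 / (240.4 · 1.1667) ≈ 25.756
Gain = 20 log₁₀(25.756) ≈ 28.22 dB
∠H = (89.90° + 89.62°) − (89.76° + 31.01°) = 58.75°

At ω = 2810 rad/s:
zero (1 + j2810·0.5) = 1 + j1405 → |·| ≈ 1405, ∠ ≈ 89.96°
zero (1 + j2810·0.125) = 1 + j351.25 → |·| ≈ 351.25, ∠ ≈ 89.84°
pole (1 + j2810·0.2) = 1 + j562 → |·| ≈ 562, ∠ ≈ 89.90°
pole (1 + j2810·0.0005) = 1 + j1.405 → |·| ≈ 1.7245, ∠ ≈ 54.56°
|H| = 0.08 · 1405 · 351.25 / (562 · 1.7245) ≈ 40.736
Gain = 20 log₁₀(40.736) ≈ 32.20 dB
∠H = (89.96° + 89.84°) − (89.90° + 54.56°) = 35.34°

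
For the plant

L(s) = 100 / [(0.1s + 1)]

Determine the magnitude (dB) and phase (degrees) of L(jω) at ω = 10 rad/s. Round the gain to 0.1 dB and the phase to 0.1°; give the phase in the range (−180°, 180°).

At ω = 10 rad/s:
pole (1 + j10·0.1) = 1 + j1 → |·| ≈ 1.4142, ∠ ≈ 45.00°
|L| = 100 · 1 / (1.4142) ≈ 70.711
Gain = 20 log₁₀(70.711) ≈ 36.99 dB
∠L = (0°) − (45.00°) = -45.00°

37.0 dB, -45.0°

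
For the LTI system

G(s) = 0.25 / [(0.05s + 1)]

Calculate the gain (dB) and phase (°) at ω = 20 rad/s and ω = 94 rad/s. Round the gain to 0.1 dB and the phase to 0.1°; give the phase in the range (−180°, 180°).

ω = 20: -15.1 dB, -45.0°; ω = 94: -25.7 dB, -78.0°

At ω = 20 rad/s:
pole (1 + j20·0.05) = 1 + j1 → |·| ≈ 1.4142, ∠ ≈ 45.00°
|G| = 0.25 · 1 / (1.4142) ≈ 0.17678
Gain = 20 log₁₀(0.17678) ≈ -15.05 dB
∠G = (0°) − (45.00°) = -45.00°

At ω = 94 rad/s:
pole (1 + j94·0.05) = 1 + j4.7 → |·| ≈ 4.8052, ∠ ≈ 77.99°
|G| = 0.25 · 1 / (4.8052) ≈ 0.052027
Gain = 20 log₁₀(0.052027) ≈ -25.68 dB
∠G = (0°) − (77.99°) = -77.99°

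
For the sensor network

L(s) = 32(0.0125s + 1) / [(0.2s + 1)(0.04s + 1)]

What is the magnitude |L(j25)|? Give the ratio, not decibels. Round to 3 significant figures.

4.65

At ω = 25 rad/s:
zero (1 + j25·0.0125) = 1 + j0.3125 → |·| ≈ 1.0477, ∠ ≈ 17.35°
pole (1 + j25·0.2) = 1 + j5 → |·| ≈ 5.099, ∠ ≈ 78.69°
pole (1 + j25·0.04) = 1 + j1 → |·| ≈ 1.4142, ∠ ≈ 45.00°
|L| = 32 · 1.0477 / (5.099 · 1.4142) ≈ 4.6493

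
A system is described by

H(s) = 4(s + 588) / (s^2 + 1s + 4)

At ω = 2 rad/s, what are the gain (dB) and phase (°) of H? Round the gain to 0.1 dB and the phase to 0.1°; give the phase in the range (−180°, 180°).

61.4 dB, -89.8°

At s = jω = j2:
zero (s+588): 588 + j2 → |·| = √(588²+2²) = √345748 ≈ 588, ∠ = arctan(2/588) ≈ 0.19°
quadratic: (j2)² + 1·j2 + 4 = 0 + j2 → |·| ≈ 2, ∠ ≈ 90.00°
|H| = 4 · 588 / 2 ≈ 1176
Gain = 20 log₁₀(1176) ≈ 61.41 dB
∠H = 0.19° − 90.00° = -89.81°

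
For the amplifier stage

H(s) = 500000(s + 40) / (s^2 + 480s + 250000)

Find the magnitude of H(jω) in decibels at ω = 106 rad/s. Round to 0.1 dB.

47.3 dB

At s = jω = j106:
zero (s+40): 40 + j106 → |·| = √(40²+106²) = √12836 ≈ 113.3, ∠ = arctan(106/40) ≈ 69.33°
quadratic: (j106)² + 480·j106 + 250000 = 238764 + j50880 → |·| ≈ 2.4413e+05, ∠ ≈ 12.03°
|H| = 500000 · 113.3 / 2.4413e+05 ≈ 232.05
Gain = 20 log₁₀(232.05) ≈ 47.31 dB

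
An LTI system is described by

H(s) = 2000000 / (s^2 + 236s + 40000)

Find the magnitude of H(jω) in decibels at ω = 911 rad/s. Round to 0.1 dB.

7.8 dB

At s = jω = j911:
quadratic: (j911)² + 236·j911 + 40000 = -789921 + j214996 → |·| ≈ 8.1866e+05, ∠ ≈ 164.77°
|H| = 2000000 / 8.1866e+05 ≈ 2.443
Gain = 20 log₁₀(2.443) ≈ 7.76 dB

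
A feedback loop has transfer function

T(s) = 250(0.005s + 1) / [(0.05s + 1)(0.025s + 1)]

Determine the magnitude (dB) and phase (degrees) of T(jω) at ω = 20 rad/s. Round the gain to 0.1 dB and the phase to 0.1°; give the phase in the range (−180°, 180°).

44.0 dB, -65.9°

At ω = 20 rad/s:
zero (1 + j20·0.005) = 1 + j0.1 → |·| ≈ 1.005, ∠ ≈ 5.71°
pole (1 + j20·0.05) = 1 + j1 → |·| ≈ 1.4142, ∠ ≈ 45.00°
pole (1 + j20·0.025) = 1 + j0.5 → |·| ≈ 1.118, ∠ ≈ 26.57°
|T| = 250 · 1.005 / (1.4142 · 1.118) ≈ 158.91
Gain = 20 log₁₀(158.91) ≈ 44.02 dB
∠T = (5.71°) − (45.00° + 26.57°) = -65.86°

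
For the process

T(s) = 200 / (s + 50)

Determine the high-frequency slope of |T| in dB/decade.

Each pole contributes −20 dB/decade at high frequency; each zero contributes +20 dB/decade.
Net: 0 zero(s) − 1 pole(s) → -20 dB/decade.

-20 dB/decade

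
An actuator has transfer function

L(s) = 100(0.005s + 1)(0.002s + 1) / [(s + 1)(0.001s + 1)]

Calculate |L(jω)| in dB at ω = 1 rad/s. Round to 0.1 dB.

37.0 dB

At ω = 1 rad/s:
zero (1 + j1·0.005) = 1 + j0.005 → |·| ≈ 1, ∠ ≈ 0.29°
zero (1 + j1·0.002) = 1 + j0.002 → |·| ≈ 1, ∠ ≈ 0.11°
pole (1 + j1·1) = 1 + j1 → |·| ≈ 1.4142, ∠ ≈ 45.00°
pole (1 + j1·0.001) = 1 + j0.001 → |·| ≈ 1, ∠ ≈ 0.06°
|L| = 100 · 1 · 1 / (1.4142 · 1) ≈ 70.711
Gain = 20 log₁₀(70.711) ≈ 36.99 dB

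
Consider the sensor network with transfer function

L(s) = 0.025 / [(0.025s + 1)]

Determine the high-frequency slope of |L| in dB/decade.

Each pole contributes −20 dB/decade at high frequency; each zero contributes +20 dB/decade.
Net: 0 zero(s) − 1 pole(s) → -20 dB/decade.

-20 dB/decade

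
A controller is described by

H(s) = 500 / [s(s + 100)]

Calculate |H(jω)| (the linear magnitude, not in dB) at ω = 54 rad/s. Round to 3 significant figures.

0.0815

At s = jω = j54:
pole (s+100): 100 + j54 → |·| = √(100²+54²) = √12916 ≈ 113.65, ∠ = arctan(54/100) ≈ 28.37°
pole at origin: |s| = 54, ∠ = 90.00° (in denominator)
|H| = 500 / 6137.1 ≈ 0.081472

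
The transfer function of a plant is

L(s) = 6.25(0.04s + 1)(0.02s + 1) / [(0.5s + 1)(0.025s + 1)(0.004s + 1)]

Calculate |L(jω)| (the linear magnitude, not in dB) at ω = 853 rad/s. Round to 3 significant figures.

At ω = 853 rad/s:
zero (1 + j853·0.04) = 1 + j34.12 → |·| ≈ 34.135, ∠ ≈ 88.32°
zero (1 + j853·0.02) = 1 + j17.06 → |·| ≈ 17.089, ∠ ≈ 86.65°
pole (1 + j853·0.5) = 1 + j426.5 → |·| ≈ 426.5, ∠ ≈ 89.87°
pole (1 + j853·0.025) = 1 + j21.325 → |·| ≈ 21.348, ∠ ≈ 87.32°
pole (1 + j853·0.004) = 1 + j3.412 → |·| ≈ 3.5555, ∠ ≈ 73.67°
|L| = 6.25 · 34.135 · 17.089 / (426.5 · 21.348 · 3.5555) ≈ 0.11262

0.113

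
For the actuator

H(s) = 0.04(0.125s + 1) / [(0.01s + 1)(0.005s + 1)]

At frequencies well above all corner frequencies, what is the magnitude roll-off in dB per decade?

Each pole contributes −20 dB/decade at high frequency; each zero contributes +20 dB/decade.
Net: 1 zero(s) − 2 pole(s) → -20 dB/decade.

-20 dB/decade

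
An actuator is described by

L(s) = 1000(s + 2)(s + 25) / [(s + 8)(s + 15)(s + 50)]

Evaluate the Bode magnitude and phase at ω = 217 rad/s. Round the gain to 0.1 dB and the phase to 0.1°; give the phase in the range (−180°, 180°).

13.1 dB, -78.1°

At s = jω = j217:
zero (s+2): 2 + j217 → |·| = √(2²+217²) = √47093 ≈ 217.01, ∠ = arctan(217/2) ≈ 89.47°
zero (s+25): 25 + j217 → |·| = √(25²+217²) = √47714 ≈ 218.44, ∠ = arctan(217/25) ≈ 83.43°
pole (s+8): 8 + j217 → |·| = √(8²+217²) = √47153 ≈ 217.15, ∠ = arctan(217/8) ≈ 87.89°
pole (s+15): 15 + j217 → |·| = √(15²+217²) = √47314 ≈ 217.52, ∠ = arctan(217/15) ≈ 86.05°
pole (s+50): 50 + j217 → |·| = √(50²+217²) = √49589 ≈ 222.69, ∠ = arctan(217/50) ≈ 77.02°
|L| = 1000 · 47404 / 1.0519e+07 ≈ 4.5065
Gain = 20 log₁₀(4.5065) ≈ 13.08 dB
∠L = 172.90° − 250.96° = -78.06°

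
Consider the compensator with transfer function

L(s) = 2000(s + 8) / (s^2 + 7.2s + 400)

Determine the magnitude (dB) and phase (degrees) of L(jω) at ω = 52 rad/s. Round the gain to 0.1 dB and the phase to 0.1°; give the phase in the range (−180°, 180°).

33.1 dB, -89.5°

At s = jω = j52:
zero (s+8): 8 + j52 → |·| = √(8²+52²) = √2768 ≈ 52.612, ∠ = arctan(52/8) ≈ 81.25°
quadratic: (j52)² + 7.2·j52 + 400 = -2304 + j374.4 → |·| ≈ 2334.2, ∠ ≈ 170.77°
|L| = 2000 · 52.612 / 2334.2 ≈ 45.079
Gain = 20 log₁₀(45.079) ≈ 33.08 dB
∠L = 81.25° − 170.77° = -89.52°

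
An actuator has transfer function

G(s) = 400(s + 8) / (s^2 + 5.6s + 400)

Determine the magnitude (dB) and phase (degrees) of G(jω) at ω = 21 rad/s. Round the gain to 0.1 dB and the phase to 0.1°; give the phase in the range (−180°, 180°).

At s = jω = j21:
zero (s+8): 8 + j21 → |·| = √(8²+21²) = √505 ≈ 22.472, ∠ = arctan(21/8) ≈ 69.15°
quadratic: (j21)² + 5.6·j21 + 400 = -41 + j117.6 → |·| ≈ 124.54, ∠ ≈ 109.22°
|G| = 400 · 22.472 / 124.54 ≈ 72.176
Gain = 20 log₁₀(72.176) ≈ 37.17 dB
∠G = 69.15° − 109.22° = -40.07°

37.2 dB, -40.1°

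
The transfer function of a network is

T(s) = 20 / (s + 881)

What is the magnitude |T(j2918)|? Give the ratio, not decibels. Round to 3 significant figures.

0.00656

At s = jω = j2918:
pole (s+881): 881 + j2918 → |·| = √(881²+2918²) = √9290885 ≈ 3048.1, ∠ = arctan(2918/881) ≈ 73.20°
|T| = 20 / 3048.1 ≈ 0.0065615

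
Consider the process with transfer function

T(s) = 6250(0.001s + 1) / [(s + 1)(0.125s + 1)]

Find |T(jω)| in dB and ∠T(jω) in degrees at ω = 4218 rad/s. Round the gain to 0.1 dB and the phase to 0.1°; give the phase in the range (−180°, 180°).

At ω = 4218 rad/s:
zero (1 + j4218·0.001) = 1 + j4.218 → |·| ≈ 4.3349, ∠ ≈ 76.66°
pole (1 + j4218·1) = 1 + j4218 → |·| ≈ 4218, ∠ ≈ 89.99°
pole (1 + j4218·0.125) = 1 + j527.25 → |·| ≈ 527.25, ∠ ≈ 89.89°
|T| = 6250 · 4.3349 / (4218 · 527.25) ≈ 0.012182
Gain = 20 log₁₀(0.012182) ≈ -38.29 dB
∠T = (76.66°) − (89.99° + 89.89°) = -103.22°

-38.3 dB, -103.2°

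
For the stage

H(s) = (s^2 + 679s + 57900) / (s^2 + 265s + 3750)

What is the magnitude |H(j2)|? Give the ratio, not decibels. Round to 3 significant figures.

Substitute s = j2:
Numerator: (j2)^2 + 679(j2) + 57900 = 57896 + j1358
Denominator: (j2)^2 + 265(j2) + 3750 = 3746 + j530
|N| = √(57896² + 1358²) ≈ 57912, ∠N ≈ 1.34°
|D| = √(3746² + 530²) ≈ 3783.3, ∠D ≈ 8.05°
|H| = 57912 / 3783.3 ≈ 15.307

15.3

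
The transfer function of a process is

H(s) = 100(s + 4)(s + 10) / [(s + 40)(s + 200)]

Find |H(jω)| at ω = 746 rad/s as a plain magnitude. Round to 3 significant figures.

At s = jω = j746:
zero (s+4): 4 + j746 → |·| = √(4²+746²) = √556532 ≈ 746.01, ∠ = arctan(746/4) ≈ 89.69°
zero (s+10): 10 + j746 → |·| = √(10²+746²) = √556616 ≈ 746.07, ∠ = arctan(746/10) ≈ 89.23°
pole (s+40): 40 + j746 → |·| = √(40²+746²) = √558116 ≈ 747.07, ∠ = arctan(746/40) ≈ 86.93°
pole (s+200): 200 + j746 → |·| = √(200²+746²) = √596516 ≈ 772.34, ∠ = arctan(746/200) ≈ 74.99°
|H| = 100 · 5.5658e+05 / 5.7699e+05 ≈ 96.463

96.5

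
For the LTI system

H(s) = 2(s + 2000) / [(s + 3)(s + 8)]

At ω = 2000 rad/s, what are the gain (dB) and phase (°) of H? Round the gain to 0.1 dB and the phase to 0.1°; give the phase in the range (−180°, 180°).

-57.0 dB, -134.7°

At s = jω = j2000:
zero (s+2000): 2000 + j2000 → |·| = √(2000²+2000²) = √8000000 ≈ 2828.4, ∠ = arctan(2000/2000) ≈ 45.00°
pole (s+3): 3 + j2000 → |·| = √(3²+2000²) = √4000009 ≈ 2000, ∠ = arctan(2000/3) ≈ 89.91°
pole (s+8): 8 + j2000 → |·| = √(8²+2000²) = √4000064 ≈ 2000, ∠ = arctan(2000/8) ≈ 89.77°
|H| = 2 · 2828.4 / 4e+06 ≈ 0.0014142
Gain = 20 log₁₀(0.0014142) ≈ -56.99 dB
∠H = 45.00° − 179.68° = -134.68°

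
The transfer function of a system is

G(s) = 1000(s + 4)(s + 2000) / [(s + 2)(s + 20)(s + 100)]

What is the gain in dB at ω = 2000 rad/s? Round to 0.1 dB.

-3.0 dB

At s = jω = j2000:
zero (s+4): 4 + j2000 → |·| = √(4²+2000²) = √4000016 ≈ 2000, ∠ = arctan(2000/4) ≈ 89.89°
zero (s+2000): 2000 + j2000 → |·| = √(2000²+2000²) = √8000000 ≈ 2828.4, ∠ = arctan(2000/2000) ≈ 45.00°
pole (s+2): 2 + j2000 → |·| = √(2²+2000²) = √4000004 ≈ 2000, ∠ = arctan(2000/2) ≈ 89.94°
pole (s+20): 20 + j2000 → |·| = √(20²+2000²) = √4000400 ≈ 2000.1, ∠ = arctan(2000/20) ≈ 89.43°
pole (s+100): 100 + j2000 → |·| = √(100²+2000²) = √4010000 ≈ 2002.5, ∠ = arctan(2000/100) ≈ 87.14°
|G| = 1000 · 5.6568e+06 / 8.0104e+09 ≈ 0.70618
Gain = 20 log₁₀(0.70618) ≈ -3.02 dB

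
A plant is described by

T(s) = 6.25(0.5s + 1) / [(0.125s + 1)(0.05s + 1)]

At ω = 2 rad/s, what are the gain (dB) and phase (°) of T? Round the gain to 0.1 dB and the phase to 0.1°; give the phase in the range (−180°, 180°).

18.6 dB, 25.3°

At ω = 2 rad/s:
zero (1 + j2·0.5) = 1 + j1 → |·| ≈ 1.4142, ∠ ≈ 45.00°
pole (1 + j2·0.125) = 1 + j0.25 → |·| ≈ 1.0308, ∠ ≈ 14.04°
pole (1 + j2·0.05) = 1 + j0.1 → |·| ≈ 1.005, ∠ ≈ 5.71°
|T| = 6.25 · 1.4142 / (1.0308 · 1.005) ≈ 8.532
Gain = 20 log₁₀(8.532) ≈ 18.62 dB
∠T = (45.00°) − (14.04° + 5.71°) = 25.25°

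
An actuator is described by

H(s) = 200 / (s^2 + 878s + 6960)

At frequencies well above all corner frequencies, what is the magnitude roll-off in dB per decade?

Each pole contributes −20 dB/decade at high frequency; each zero contributes +20 dB/decade.
Net: 0 zero(s) − 2 pole(s) → -40 dB/decade.

-40 dB/decade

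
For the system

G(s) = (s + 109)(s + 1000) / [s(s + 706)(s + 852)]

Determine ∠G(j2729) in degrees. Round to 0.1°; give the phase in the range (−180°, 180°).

-80.6°

At s = jω = j2729:
zero (s+109): 109 + j2729 → |·| = √(109²+2729²) = √7459322 ≈ 2731.2, ∠ = arctan(2729/109) ≈ 87.71°
zero (s+1000): 1000 + j2729 → |·| = √(1000²+2729²) = √8447441 ≈ 2906.4, ∠ = arctan(2729/1000) ≈ 69.88°
pole (s+706): 706 + j2729 → |·| = √(706²+2729²) = √7945877 ≈ 2818.8, ∠ = arctan(2729/706) ≈ 75.50°
pole (s+852): 852 + j2729 → |·| = √(852²+2729²) = √8173345 ≈ 2858.9, ∠ = arctan(2729/852) ≈ 72.66°
pole at origin: |s| = 2729, ∠ = 90.00° (in denominator)
∠G = 157.59° − 238.16° = -80.57°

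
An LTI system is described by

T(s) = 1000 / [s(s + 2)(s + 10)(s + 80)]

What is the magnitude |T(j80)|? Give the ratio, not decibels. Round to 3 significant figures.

1.71e-05

At s = jω = j80:
pole (s+2): 2 + j80 → |·| = √(2²+80²) = √6404 ≈ 80.025, ∠ = arctan(80/2) ≈ 88.57°
pole (s+10): 10 + j80 → |·| = √(10²+80²) = √6500 ≈ 80.623, ∠ = arctan(80/10) ≈ 82.87°
pole (s+80): 80 + j80 → |·| = √(80²+80²) = √12800 ≈ 113.14, ∠ = arctan(80/80) ≈ 45.00°
pole at origin: |s| = 80, ∠ = 90.00° (in denominator)
|T| = 1000 / 5.8397e+07 ≈ 1.7124e-05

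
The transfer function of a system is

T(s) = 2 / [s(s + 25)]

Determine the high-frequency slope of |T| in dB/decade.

Each pole contributes −20 dB/decade at high frequency; each zero contributes +20 dB/decade.
Net: 0 zero(s) − 2 pole(s) → -40 dB/decade.

-40 dB/decade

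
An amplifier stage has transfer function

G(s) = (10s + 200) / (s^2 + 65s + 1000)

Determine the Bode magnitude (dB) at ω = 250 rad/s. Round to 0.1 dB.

Substitute s = j250:
Numerator: 10(j250) + 200 = 200 + j2500
Denominator: (j250)^2 + 65(j250) + 1000 = -61500 + j16250
|N| = √(200² + 2500²) ≈ 2508, ∠N ≈ 85.43°
|D| = √(61500² + 16250²) ≈ 63611, ∠D ≈ 165.20°
|G| = 2508 / 63611 ≈ 0.039427
Gain = 20 log₁₀(0.039427) ≈ -28.08 dB

-28.1 dB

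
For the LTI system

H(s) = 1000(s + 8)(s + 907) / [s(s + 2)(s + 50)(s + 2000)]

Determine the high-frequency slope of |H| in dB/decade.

-40 dB/decade

Each pole contributes −20 dB/decade at high frequency; each zero contributes +20 dB/decade.
Net: 2 zero(s) − 4 pole(s) → -40 dB/decade.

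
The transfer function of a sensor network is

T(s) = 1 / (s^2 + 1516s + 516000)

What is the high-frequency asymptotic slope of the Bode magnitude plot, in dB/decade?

Each pole contributes −20 dB/decade at high frequency; each zero contributes +20 dB/decade.
Net: 0 zero(s) − 2 pole(s) → -40 dB/decade.

-40 dB/decade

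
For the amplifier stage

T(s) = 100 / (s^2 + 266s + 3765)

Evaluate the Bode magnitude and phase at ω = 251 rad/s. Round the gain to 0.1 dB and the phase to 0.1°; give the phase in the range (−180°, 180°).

Substitute s = j251:
Numerator: 100 = 100 + j0
Denominator: (j251)^2 + 266(j251) + 3765 = -59236 + j66766
|N| = √(100² + 0²) ≈ 100, ∠N ≈ 0.00°
|D| = √(59236² + 66766²) ≈ 89256, ∠D ≈ 131.58°
|T| = 100 / 89256 ≈ 0.0011204
Gain = 20 log₁₀(0.0011204) ≈ -59.01 dB
∠T = 0.00° − 131.58° = -131.58°

-59.0 dB, -131.6°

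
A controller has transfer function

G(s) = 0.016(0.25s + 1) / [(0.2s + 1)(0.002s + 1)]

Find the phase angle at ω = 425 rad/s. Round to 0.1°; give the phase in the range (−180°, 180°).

At ω = 425 rad/s:
zero (1 + j425·0.25) = 1 + j106.25 → |·| ≈ 106.25, ∠ ≈ 89.46°
pole (1 + j425·0.2) = 1 + j85 → |·| ≈ 85.006, ∠ ≈ 89.33°
pole (1 + j425·0.002) = 1 + j0.85 → |·| ≈ 1.3124, ∠ ≈ 40.36°
∠G = (89.46°) − (89.33° + 40.36°) = -40.23°

-40.2°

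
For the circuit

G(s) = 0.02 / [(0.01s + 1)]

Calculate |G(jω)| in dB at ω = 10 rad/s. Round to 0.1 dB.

-34.0 dB

At ω = 10 rad/s:
pole (1 + j10·0.01) = 1 + j0.1 → |·| ≈ 1.005, ∠ ≈ 5.71°
|G| = 0.02 · 1 / (1.005) ≈ 0.0199
Gain = 20 log₁₀(0.0199) ≈ -34.02 dB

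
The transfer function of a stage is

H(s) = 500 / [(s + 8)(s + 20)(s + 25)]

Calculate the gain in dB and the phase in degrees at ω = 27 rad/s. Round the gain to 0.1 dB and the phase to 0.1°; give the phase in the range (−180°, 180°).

-36.9 dB, -174.2°

At s = jω = j27:
pole (s+8): 8 + j27 → |·| = √(8²+27²) = √793 ≈ 28.16, ∠ = arctan(27/8) ≈ 73.50°
pole (s+20): 20 + j27 → |·| = √(20²+27²) = √1129 ≈ 33.601, ∠ = arctan(27/20) ≈ 53.47°
pole (s+25): 25 + j27 → |·| = √(25²+27²) = √1354 ≈ 36.797, ∠ = arctan(27/25) ≈ 47.20°
|H| = 500 / 34817 ≈ 0.014361
Gain = 20 log₁₀(0.014361) ≈ -36.86 dB
∠H = 0.00° − 174.17° = -174.17°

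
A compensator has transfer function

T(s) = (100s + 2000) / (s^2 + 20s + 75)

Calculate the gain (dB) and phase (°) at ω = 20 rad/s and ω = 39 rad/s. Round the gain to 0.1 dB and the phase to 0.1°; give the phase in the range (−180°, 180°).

ω = 20: 14.8 dB, -84.1°; ω = 39: 8.5 dB, -88.8°

Substitute s = j20:
Numerator: 100(j20) + 2000 = 2000 + j2000
Denominator: (j20)^2 + 20(j20) + 75 = -325 + j400
|N| = √(2000² + 2000²) ≈ 2828.4, ∠N ≈ 45.00°
|D| = √(325² + 400²) ≈ 515.39, ∠D ≈ 129.09°
|T| = 2828.4 / 515.39 ≈ 5.4879
Gain = 20 log₁₀(5.4879) ≈ 14.79 dB
∠T = 45.00° − 129.09° = -84.09°

Substitute s = j39:
Numerator: 100(j39) + 2000 = 2000 + j3900
Denominator: (j39)^2 + 20(j39) + 75 = -1446 + j780
|N| = √(2000² + 3900²) ≈ 4382.9, ∠N ≈ 62.85°
|D| = √(1446² + 780²) ≈ 1643, ∠D ≈ 151.66°
|T| = 4382.9 / 1643 ≈ 2.6676
Gain = 20 log₁₀(2.6676) ≈ 8.52 dB
∠T = 62.85° − 151.66° = -88.81°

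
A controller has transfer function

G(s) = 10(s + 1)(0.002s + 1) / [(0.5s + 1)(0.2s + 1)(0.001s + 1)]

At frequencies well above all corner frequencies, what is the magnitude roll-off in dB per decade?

-20 dB/decade

Each pole contributes −20 dB/decade at high frequency; each zero contributes +20 dB/decade.
Net: 2 zero(s) − 3 pole(s) → -20 dB/decade.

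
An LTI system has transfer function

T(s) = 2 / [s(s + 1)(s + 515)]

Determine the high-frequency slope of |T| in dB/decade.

Each pole contributes −20 dB/decade at high frequency; each zero contributes +20 dB/decade.
Net: 0 zero(s) − 3 pole(s) → -60 dB/decade.

-60 dB/decade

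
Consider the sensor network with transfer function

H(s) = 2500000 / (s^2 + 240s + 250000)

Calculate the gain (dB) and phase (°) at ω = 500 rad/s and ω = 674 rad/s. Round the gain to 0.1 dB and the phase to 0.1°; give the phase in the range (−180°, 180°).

ω = 500: 26.4 dB, -90.0°; ω = 674: 19.6 dB, -141.6°

At s = jω = j500:
quadratic: (j500)² + 240·j500 + 250000 = 0 + j120000 → |·| ≈ 1.2e+05, ∠ ≈ 90.00°
|H| = 2500000 / 1.2e+05 ≈ 20.833
Gain = 20 log₁₀(20.833) ≈ 26.38 dB
∠H = 0.00° − 90.00° = -90.00°

At s = jω = j674:
quadratic: (j674)² + 240·j674 + 250000 = -204276 + j161760 → |·| ≈ 2.6057e+05, ∠ ≈ 141.63°
|H| = 2500000 / 2.6057e+05 ≈ 9.5944
Gain = 20 log₁₀(9.5944) ≈ 19.64 dB
∠H = 0.00° − 141.63° = -141.63°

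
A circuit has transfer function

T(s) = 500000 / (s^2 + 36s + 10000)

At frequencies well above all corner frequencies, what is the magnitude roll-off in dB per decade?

-40 dB/decade

Each pole contributes −20 dB/decade at high frequency; each zero contributes +20 dB/decade.
Net: 0 zero(s) − 2 pole(s) → -40 dB/decade.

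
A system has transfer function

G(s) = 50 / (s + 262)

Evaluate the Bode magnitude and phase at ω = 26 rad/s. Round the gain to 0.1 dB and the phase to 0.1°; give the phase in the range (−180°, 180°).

-14.4 dB, -5.7°

At s = jω = j26:
pole (s+262): 262 + j26 → |·| = √(262²+26²) = √69320 ≈ 263.29, ∠ = arctan(26/262) ≈ 5.67°
|G| = 50 / 263.29 ≈ 0.1899
Gain = 20 log₁₀(0.1899) ≈ -14.43 dB
∠G = 0.00° − 5.67° = -5.67°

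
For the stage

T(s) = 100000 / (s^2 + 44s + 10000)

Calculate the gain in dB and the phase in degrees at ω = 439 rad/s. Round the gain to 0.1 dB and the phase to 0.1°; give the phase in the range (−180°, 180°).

At s = jω = j439:
quadratic: (j439)² + 44·j439 + 10000 = -182721 + j19316 → |·| ≈ 1.8374e+05, ∠ ≈ 173.97°
|T| = 100000 / 1.8374e+05 ≈ 0.54425
Gain = 20 log₁₀(0.54425) ≈ -5.28 dB
∠T = 0.00° − 173.97° = -173.97°

-5.3 dB, -174.0°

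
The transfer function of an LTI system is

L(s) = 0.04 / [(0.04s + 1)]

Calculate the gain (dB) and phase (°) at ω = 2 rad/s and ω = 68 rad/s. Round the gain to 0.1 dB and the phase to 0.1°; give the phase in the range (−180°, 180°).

ω = 2: -28.0 dB, -4.6°; ω = 68: -37.2 dB, -69.8°

At ω = 2 rad/s:
pole (1 + j2·0.04) = 1 + j0.08 → |·| ≈ 1.0032, ∠ ≈ 4.57°
|L| = 0.04 · 1 / (1.0032) ≈ 0.039872
Gain = 20 log₁₀(0.039872) ≈ -27.99 dB
∠L = (0°) − (4.57°) = -4.57°

At ω = 68 rad/s:
pole (1 + j68·0.04) = 1 + j2.72 → |·| ≈ 2.898, ∠ ≈ 69.81°
|L| = 0.04 · 1 / (2.898) ≈ 0.013803
Gain = 20 log₁₀(0.013803) ≈ -37.20 dB
∠L = (0°) − (69.81°) = -69.81°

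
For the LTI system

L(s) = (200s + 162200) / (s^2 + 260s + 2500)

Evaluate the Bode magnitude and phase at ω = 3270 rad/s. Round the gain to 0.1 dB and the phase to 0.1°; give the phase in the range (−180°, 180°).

Substitute s = j3270:
Numerator: 200(j3270) + 162200 = 162200 + j654000
Denominator: (j3270)^2 + 260(j3270) + 2500 = -10690400 + j850200
|N| = √(162200² + 654000²) ≈ 6.7381e+05, ∠N ≈ 76.07°
|D| = √(10690400² + 850200²) ≈ 1.0724e+07, ∠D ≈ 175.45°
|L| = 6.7381e+05 / 1.0724e+07 ≈ 0.062832
Gain = 20 log₁₀(0.062832) ≈ -24.04 dB
∠L = 76.07° − 175.45° = -99.38°

-24.0 dB, -99.4°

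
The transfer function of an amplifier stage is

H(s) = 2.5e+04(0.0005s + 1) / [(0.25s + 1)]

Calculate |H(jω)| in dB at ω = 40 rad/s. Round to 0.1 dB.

At ω = 40 rad/s:
zero (1 + j40·0.0005) = 1 + j0.02 → |·| ≈ 1.0002, ∠ ≈ 1.15°
pole (1 + j40·0.25) = 1 + j10 → |·| ≈ 10.05, ∠ ≈ 84.29°
|H| = 2.5e+04 · 1.0002 / (10.05) ≈ 2488.1
Gain = 20 log₁₀(2488.1) ≈ 67.92 dB

67.9 dB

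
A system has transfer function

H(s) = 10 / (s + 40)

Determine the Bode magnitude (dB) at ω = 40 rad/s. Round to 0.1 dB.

Substitute s = j40:
Numerator: 10 = 10 + j0
Denominator: (j40) + 40 = 40 + j40
|N| = √(10² + 0²) ≈ 10, ∠N ≈ 0.00°
|D| = √(40² + 40²) ≈ 56.569, ∠D ≈ 45.00°
|H| = 10 / 56.569 ≈ 0.17678
Gain = 20 log₁₀(0.17678) ≈ -15.05 dB

-15.1 dB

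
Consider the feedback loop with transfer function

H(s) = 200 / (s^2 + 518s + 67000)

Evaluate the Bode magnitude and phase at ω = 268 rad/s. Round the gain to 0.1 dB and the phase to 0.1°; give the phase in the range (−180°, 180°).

-56.8 dB, -92.0°

Substitute s = j268:
Numerator: 200 = 200 + j0
Denominator: (j268)^2 + 518(j268) + 67000 = -4824 + j138824
|N| = √(200² + 0²) ≈ 200, ∠N ≈ 0.00°
|D| = √(4824² + 138824²) ≈ 1.3891e+05, ∠D ≈ 91.99°
|H| = 200 / 1.3891e+05 ≈ 0.0014398
Gain = 20 log₁₀(0.0014398) ≈ -56.83 dB
∠H = 0.00° − 91.99° = -91.99°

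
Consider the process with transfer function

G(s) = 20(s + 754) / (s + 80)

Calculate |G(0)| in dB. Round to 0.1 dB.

45.5 dB

G(0) = 20·754 / (80) = 188.5
20 log₁₀(188.5) ≈ 45.51 dB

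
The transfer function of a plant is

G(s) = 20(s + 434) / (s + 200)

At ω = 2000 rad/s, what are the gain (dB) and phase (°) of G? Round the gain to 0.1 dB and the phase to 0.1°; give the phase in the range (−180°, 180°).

26.2 dB, -6.5°

At s = jω = j2000:
zero (s+434): 434 + j2000 → |·| = √(434²+2000²) = √4188356 ≈ 2046.5, ∠ = arctan(2000/434) ≈ 77.76°
pole (s+200): 200 + j2000 → |·| = √(200²+2000²) = √4040000 ≈ 2010, ∠ = arctan(2000/200) ≈ 84.29°
|G| = 20 · 2046.5 / 2010 ≈ 20.363
Gain = 20 log₁₀(20.363) ≈ 26.18 dB
∠G = 77.76° − 84.29° = -6.53°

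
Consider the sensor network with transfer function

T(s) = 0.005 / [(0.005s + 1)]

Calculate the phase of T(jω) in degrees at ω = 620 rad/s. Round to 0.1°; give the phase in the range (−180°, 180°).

-72.1°

At ω = 620 rad/s:
pole (1 + j620·0.005) = 1 + j3.1 → |·| ≈ 3.2573, ∠ ≈ 72.12°
∠T = (0°) − (72.12°) = -72.12°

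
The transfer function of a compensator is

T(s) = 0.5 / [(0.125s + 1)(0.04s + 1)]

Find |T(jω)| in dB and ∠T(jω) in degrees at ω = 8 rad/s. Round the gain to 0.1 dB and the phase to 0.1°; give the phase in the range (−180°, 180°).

-9.5 dB, -62.7°

At ω = 8 rad/s:
pole (1 + j8·0.125) = 1 + j1 → |·| ≈ 1.4142, ∠ ≈ 45.00°
pole (1 + j8·0.04) = 1 + j0.32 → |·| ≈ 1.05, ∠ ≈ 17.74°
|T| = 0.5 · 1 / (1.4142 · 1.05) ≈ 0.33672
Gain = 20 log₁₀(0.33672) ≈ -9.45 dB
∠T = (0°) − (45.00° + 17.74°) = -62.74°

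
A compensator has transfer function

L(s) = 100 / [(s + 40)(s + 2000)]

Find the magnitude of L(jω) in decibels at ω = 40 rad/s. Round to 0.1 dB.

-61.1 dB

At s = jω = j40:
pole (s+40): 40 + j40 → |·| = √(40²+40²) = √3200 ≈ 56.569, ∠ = arctan(40/40) ≈ 45.00°
pole (s+2000): 2000 + j40 → |·| = √(2000²+40²) = √4001600 ≈ 2000.4, ∠ = arctan(40/2000) ≈ 1.15°
|L| = 100 / 1.1316e+05 ≈ 0.0008837
Gain = 20 log₁₀(0.0008837) ≈ -61.07 dB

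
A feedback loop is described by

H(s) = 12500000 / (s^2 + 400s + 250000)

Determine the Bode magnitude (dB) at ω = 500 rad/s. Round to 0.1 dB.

35.9 dB

At s = jω = j500:
quadratic: (j500)² + 400·j500 + 250000 = 0 + j200000 → |·| ≈ 2e+05, ∠ ≈ 90.00°
|H| = 12500000 / 2e+05 ≈ 62.5
Gain = 20 log₁₀(62.5) ≈ 35.92 dB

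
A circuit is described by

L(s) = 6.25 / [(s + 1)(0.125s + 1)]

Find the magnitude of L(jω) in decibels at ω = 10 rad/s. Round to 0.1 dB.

At ω = 10 rad/s:
pole (1 + j10·1) = 1 + j10 → |·| ≈ 10.05, ∠ ≈ 84.29°
pole (1 + j10·0.125) = 1 + j1.25 → |·| ≈ 1.6008, ∠ ≈ 51.34°
|L| = 6.25 · 1 / (10.05 · 1.6008) ≈ 0.38849
Gain = 20 log₁₀(0.38849) ≈ -8.21 dB

-8.2 dB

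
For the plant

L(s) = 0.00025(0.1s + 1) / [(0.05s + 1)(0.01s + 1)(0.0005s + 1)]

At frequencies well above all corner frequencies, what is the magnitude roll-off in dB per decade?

Each pole contributes −20 dB/decade at high frequency; each zero contributes +20 dB/decade.
Net: 1 zero(s) − 3 pole(s) → -40 dB/decade.

-40 dB/decade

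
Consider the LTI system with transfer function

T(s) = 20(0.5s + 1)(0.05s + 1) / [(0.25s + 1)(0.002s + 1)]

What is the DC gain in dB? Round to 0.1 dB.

26.0 dB

T(0) = 20 · 1 / 1 = 20
20 log₁₀(20) ≈ 26.02 dB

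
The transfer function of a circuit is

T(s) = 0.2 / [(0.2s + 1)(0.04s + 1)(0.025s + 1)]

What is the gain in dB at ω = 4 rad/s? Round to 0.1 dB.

-16.3 dB

At ω = 4 rad/s:
pole (1 + j4·0.2) = 1 + j0.8 → |·| ≈ 1.2806, ∠ ≈ 38.66°
pole (1 + j4·0.04) = 1 + j0.16 → |·| ≈ 1.0127, ∠ ≈ 9.09°
pole (1 + j4·0.025) = 1 + j0.1 → |·| ≈ 1.005, ∠ ≈ 5.71°
|T| = 0.2 · 1 / (1.2806 · 1.0127 · 1.005) ≈ 0.15345
Gain = 20 log₁₀(0.15345) ≈ -16.28 dB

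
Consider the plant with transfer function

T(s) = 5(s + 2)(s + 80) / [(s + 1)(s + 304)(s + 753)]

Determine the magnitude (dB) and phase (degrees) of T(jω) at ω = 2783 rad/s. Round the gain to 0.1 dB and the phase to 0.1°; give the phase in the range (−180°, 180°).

At s = jω = j2783:
zero (s+2): 2 + j2783 → |·| = √(2²+2783²) = √7745093 ≈ 2783, ∠ = arctan(2783/2) ≈ 89.96°
zero (s+80): 80 + j2783 → |·| = √(80²+2783²) = √7751489 ≈ 2784.1, ∠ = arctan(2783/80) ≈ 88.35°
pole (s+1): 1 + j2783 → |·| = √(1²+2783²) = √7745090 ≈ 2783, ∠ = arctan(2783/1) ≈ 89.98°
pole (s+304): 304 + j2783 → |·| = √(304²+2783²) = √7837505 ≈ 2799.6, ∠ = arctan(2783/304) ≈ 83.77°
pole (s+753): 753 + j2783 → |·| = √(753²+2783²) = √8312098 ≈ 2883.1, ∠ = arctan(2783/753) ≈ 74.86°
|T| = 5 · 7.7482e+06 / 2.2463e+10 ≈ 0.0017247
Gain = 20 log₁₀(0.0017247) ≈ -55.27 dB
∠T = 178.31° − 248.61° = -70.30°

-55.3 dB, -70.3°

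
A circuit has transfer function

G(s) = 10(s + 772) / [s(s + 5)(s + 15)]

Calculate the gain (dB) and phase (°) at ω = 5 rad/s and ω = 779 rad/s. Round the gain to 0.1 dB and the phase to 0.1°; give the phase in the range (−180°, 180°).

At s = jω = j5:
zero (s+772): 772 + j5 → |·| = √(772²+5²) = √596009 ≈ 772.02, ∠ = arctan(5/772) ≈ 0.37°
pole (s+5): 5 + j5 → |·| = √(5²+5²) = √50 ≈ 7.0711, ∠ = arctan(5/5) ≈ 45.00°
pole (s+15): 15 + j5 → |·| = √(15²+5²) = √250 ≈ 15.811, ∠ = arctan(5/15) ≈ 18.43°
pole at origin: |s| = 5, ∠ = 90.00° (in denominator)
|G| = 10 · 772.02 / 559.01 ≈ 13.81
Gain = 20 log₁₀(13.81) ≈ 22.80 dB
∠G = 0.37° − 153.43° = -153.06°

At s = jω = j779:
zero (s+772): 772 + j779 → |·| = √(772²+779²) = √1202825 ≈ 1096.7, ∠ = arctan(779/772) ≈ 45.26°
pole (s+5): 5 + j779 → |·| = √(5²+779²) = √606866 ≈ 779.02, ∠ = arctan(779/5) ≈ 89.63°
pole (s+15): 15 + j779 → |·| = √(15²+779²) = √607066 ≈ 779.14, ∠ = arctan(779/15) ≈ 88.90°
pole at origin: |s| = 779, ∠ = 90.00° (in denominator)
|G| = 10 · 1096.7 / 4.7283e+08 ≈ 2.3194e-05
Gain = 20 log₁₀(2.3194e-05) ≈ -92.69 dB
∠G = 45.26° − 268.53° = -223.27° ≡ 136.73° (principal value)

ω = 5: 22.8 dB, -153.1°; ω = 779: -92.7 dB, 136.7°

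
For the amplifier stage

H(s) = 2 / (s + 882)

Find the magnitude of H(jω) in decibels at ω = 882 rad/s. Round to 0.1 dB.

At s = jω = j882:
pole (s+882): 882 + j882 → |·| = √(882²+882²) = √1555848 ≈ 1247.3, ∠ = arctan(882/882) ≈ 45.00°
|H| = 2 / 1247.3 ≈ 0.0016035
Gain = 20 log₁₀(0.0016035) ≈ -55.90 dB

-55.9 dB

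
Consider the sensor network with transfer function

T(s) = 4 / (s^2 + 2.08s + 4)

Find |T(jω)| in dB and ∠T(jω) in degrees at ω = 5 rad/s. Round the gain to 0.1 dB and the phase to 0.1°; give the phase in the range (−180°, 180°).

At s = jω = j5:
quadratic: (j5)² + 2.08·j5 + 4 = -21 + j10.4 → |·| ≈ 23.434, ∠ ≈ 153.65°
|T| = 4 / 23.434 ≈ 0.17069
Gain = 20 log₁₀(0.17069) ≈ -15.36 dB
∠T = 0.00° − 153.65° = -153.65°

-15.4 dB, -153.7°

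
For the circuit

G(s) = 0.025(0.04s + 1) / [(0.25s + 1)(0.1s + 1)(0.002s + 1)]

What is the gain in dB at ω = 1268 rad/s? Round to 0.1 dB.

-98.7 dB

At ω = 1268 rad/s:
zero (1 + j1268·0.04) = 1 + j50.72 → |·| ≈ 50.73, ∠ ≈ 88.87°
pole (1 + j1268·0.25) = 1 + j317 → |·| ≈ 317, ∠ ≈ 89.82°
pole (1 + j1268·0.1) = 1 + j126.8 → |·| ≈ 126.8, ∠ ≈ 89.55°
pole (1 + j1268·0.002) = 1 + j2.536 → |·| ≈ 2.726, ∠ ≈ 68.48°
|G| = 0.025 · 50.73 / (317 · 126.8 · 2.726) ≈ 1.1574e-05
Gain = 20 log₁₀(1.1574e-05) ≈ -98.73 dB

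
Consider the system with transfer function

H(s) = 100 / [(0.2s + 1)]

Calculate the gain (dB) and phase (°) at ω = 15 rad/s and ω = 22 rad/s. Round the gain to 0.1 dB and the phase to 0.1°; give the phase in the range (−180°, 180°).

ω = 15: 30.0 dB, -71.6°; ω = 22: 26.9 dB, -77.2°

At ω = 15 rad/s:
pole (1 + j15·0.2) = 1 + j3 → |·| ≈ 3.1623, ∠ ≈ 71.57°
|H| = 100 · 1 / (3.1623) ≈ 31.623
Gain = 20 log₁₀(31.623) ≈ 30.00 dB
∠H = (0°) − (71.57°) = -71.57°

At ω = 22 rad/s:
pole (1 + j22·0.2) = 1 + j4.4 → |·| ≈ 4.5122, ∠ ≈ 77.20°
|H| = 100 · 1 / (4.5122) ≈ 22.162
Gain = 20 log₁₀(22.162) ≈ 26.91 dB
∠H = (0°) − (77.20°) = -77.20°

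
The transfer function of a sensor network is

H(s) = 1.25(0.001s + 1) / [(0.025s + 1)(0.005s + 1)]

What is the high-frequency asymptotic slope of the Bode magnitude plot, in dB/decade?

Each pole contributes −20 dB/decade at high frequency; each zero contributes +20 dB/decade.
Net: 1 zero(s) − 2 pole(s) → -20 dB/decade.

-20 dB/decade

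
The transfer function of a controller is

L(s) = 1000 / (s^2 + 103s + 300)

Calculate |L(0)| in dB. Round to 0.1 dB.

10.5 dB

L(0) = 1000 / 300 ≈ 3.3333
20 log₁₀(3.3333) ≈ 10.46 dB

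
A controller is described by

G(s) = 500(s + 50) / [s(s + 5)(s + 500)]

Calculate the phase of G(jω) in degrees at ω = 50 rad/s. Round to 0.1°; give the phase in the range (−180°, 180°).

At s = jω = j50:
zero (s+50): 50 + j50 → |·| = √(50²+50²) = √5000 ≈ 70.711, ∠ = arctan(50/50) ≈ 45.00°
pole (s+5): 5 + j50 → |·| = √(5²+50²) = √2525 ≈ 50.249, ∠ = arctan(50/5) ≈ 84.29°
pole (s+500): 500 + j50 → |·| = √(500²+50²) = √252500 ≈ 502.49, ∠ = arctan(50/500) ≈ 5.71°
pole at origin: |s| = 50, ∠ = 90.00° (in denominator)
∠G = 45.00° − 180.00° = -135.00°

-135.0°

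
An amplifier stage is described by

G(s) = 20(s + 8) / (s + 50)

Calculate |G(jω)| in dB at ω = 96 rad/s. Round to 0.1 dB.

25.0 dB

At s = jω = j96:
zero (s+8): 8 + j96 → |·| = √(8²+96²) = √9280 ≈ 96.333, ∠ = arctan(96/8) ≈ 85.24°
pole (s+50): 50 + j96 → |·| = √(50²+96²) = √11716 ≈ 108.24, ∠ = arctan(96/50) ≈ 62.49°
|G| = 20 · 96.333 / 108.24 ≈ 17.8
Gain = 20 log₁₀(17.8) ≈ 25.01 dB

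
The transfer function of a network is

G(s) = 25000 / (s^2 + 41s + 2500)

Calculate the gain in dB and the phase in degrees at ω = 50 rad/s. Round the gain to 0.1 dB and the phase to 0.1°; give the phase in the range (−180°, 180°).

21.7 dB, -90.0°

At s = jω = j50:
quadratic: (j50)² + 41·j50 + 2500 = 0 + j2050 → |·| ≈ 2050, ∠ ≈ 90.00°
|G| = 25000 / 2050 ≈ 12.195
Gain = 20 log₁₀(12.195) ≈ 21.72 dB
∠G = 0.00° − 90.00° = -90.00°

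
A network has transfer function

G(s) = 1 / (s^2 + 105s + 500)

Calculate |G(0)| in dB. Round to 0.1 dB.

-54.0 dB

G(0) = 1 / 500 = 0.002
20 log₁₀(0.002) ≈ -53.98 dB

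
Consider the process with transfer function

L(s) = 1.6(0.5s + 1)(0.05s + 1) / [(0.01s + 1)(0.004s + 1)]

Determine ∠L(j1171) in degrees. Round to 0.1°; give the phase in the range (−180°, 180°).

15.9°

At ω = 1171 rad/s:
zero (1 + j1171·0.5) = 1 + j585.5 → |·| ≈ 585.5, ∠ ≈ 89.90°
zero (1 + j1171·0.05) = 1 + j58.55 → |·| ≈ 58.559, ∠ ≈ 89.02°
pole (1 + j1171·0.01) = 1 + j11.71 → |·| ≈ 11.753, ∠ ≈ 85.12°
pole (1 + j1171·0.004) = 1 + j4.684 → |·| ≈ 4.7896, ∠ ≈ 77.95°
∠L = (89.90° + 89.02°) − (85.12° + 77.95°) = 15.85°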